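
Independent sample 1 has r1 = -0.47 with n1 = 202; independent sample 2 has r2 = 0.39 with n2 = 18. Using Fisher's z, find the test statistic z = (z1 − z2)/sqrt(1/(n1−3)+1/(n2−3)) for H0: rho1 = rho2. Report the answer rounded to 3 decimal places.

-3.443

z1 = atanh(-0.47) = -0.510070,  z2 = atanh(0.39) = 0.411800
SE = √(1/(n1−3) + 1/(n2−3)) = √(1/199 + 1/15) = √(0.0050251 + 0.0666667) = √0.0716918 = 0.267753
z = (z1 − z2)/SE = (-0.510070 − 0.411800) / 0.267753 = -0.921870 / 0.267753 = -3.443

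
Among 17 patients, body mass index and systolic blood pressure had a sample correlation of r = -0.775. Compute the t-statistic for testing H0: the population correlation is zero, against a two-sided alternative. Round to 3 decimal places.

-4.750

1 − r² = 1 − 0.600625 = 0.399375;  √(1−r²) = 0.631961
√(n−2) = √15 = 3.872983
t = r·√(n−2)/√(1−r²) = -0.775 · 3.872983 / 0.631961 = -4.750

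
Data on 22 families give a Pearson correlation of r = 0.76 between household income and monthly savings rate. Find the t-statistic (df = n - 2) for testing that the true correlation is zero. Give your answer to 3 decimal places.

t = r·√(n−2) / √(1−r²) with r = 0.76, n = 22
  = 0.76·√20 / √(1 − 0.5776)
  = 0.76·4.472136 / 0.649923
  = 3.398823 / 0.649923 = 5.230

5.230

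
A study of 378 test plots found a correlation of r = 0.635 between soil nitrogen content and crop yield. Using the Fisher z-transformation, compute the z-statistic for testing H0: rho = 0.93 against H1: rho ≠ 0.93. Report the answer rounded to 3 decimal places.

-17.596

z_r = atanh(0.635) = 0.749750,  z_0 = atanh(0.93) = 1.658390
SE = 1/√(n−3) = 1/√375 = 0.051640
z = (z_r − z_0)/SE = (0.749750 − 1.658390) / 0.051640 = -0.908640 / 0.051640 = -17.596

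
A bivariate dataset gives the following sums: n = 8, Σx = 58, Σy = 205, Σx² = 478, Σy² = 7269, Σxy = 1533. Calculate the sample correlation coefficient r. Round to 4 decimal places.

S_xy = nΣxy − ΣxΣy = 8·1533 − 58·205 = 12264 − 11890 = 374
S_xx = nΣx² − (Σx)² = 8·478 − 58² = 3824 − 3364 = 460
S_yy = nΣy² − (Σy)² = 8·7269 − 205² = 58152 − 42025 = 16127
r = S_xy / √(S_xx·S_yy) = 374 / √(460·16127) = 374 / √7418420 = 374 / 2723.6777 = 0.1373

0.1373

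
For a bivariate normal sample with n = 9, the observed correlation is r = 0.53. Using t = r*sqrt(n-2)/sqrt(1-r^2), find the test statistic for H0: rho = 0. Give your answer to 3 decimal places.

t = r·√(n−2) / √(1−r²) with r = 0.53, n = 9
  = 0.53·√7 / √(1 − 0.2809)
  = 0.53·2.645751 / 0.847998
  = 1.402248 / 0.847998 = 1.654

1.654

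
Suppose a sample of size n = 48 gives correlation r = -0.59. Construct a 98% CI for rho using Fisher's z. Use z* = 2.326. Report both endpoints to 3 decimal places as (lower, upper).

Fisher z: z_r = atanh(r) = ½·ln((1+(-0.59))/(1−(-0.59))) = -0.677666
SE(z) = 1/√(n−3) = 1/√45 = 0.149071
98% ⇒ z* = 2.326; margin = 2.326·0.149071 = 0.346739
CI on z-scale: (-1.024405, -0.330927)
Back-transform: tanh(-1.024405) = -0.771655, tanh(-0.330927) = -0.319353

(-0.772, -0.319)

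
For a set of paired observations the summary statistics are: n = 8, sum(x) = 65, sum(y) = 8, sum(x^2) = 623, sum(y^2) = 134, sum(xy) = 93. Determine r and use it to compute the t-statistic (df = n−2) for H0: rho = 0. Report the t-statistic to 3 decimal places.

0.649

S_xy = nΣxy − ΣxΣy = 8·93 − 65·8 = 744 − 520 = 224
S_xx = nΣx² − (Σx)² = 8·623 − 65² = 4984 − 4225 = 759
S_yy = nΣy² − (Σy)² = 8·134 − 8² = 1072 − 64 = 1008
r = S_xy / √(S_xx·S_yy) = 224 / √(759·1008) = 224 / √765072 = 224 / 874.6839 = 0.2561
t = r·√(n−2)/√(1−r²) = 0.2561·√6 / √(1−0.065587) = 0.627314 / 0.966650 = 0.649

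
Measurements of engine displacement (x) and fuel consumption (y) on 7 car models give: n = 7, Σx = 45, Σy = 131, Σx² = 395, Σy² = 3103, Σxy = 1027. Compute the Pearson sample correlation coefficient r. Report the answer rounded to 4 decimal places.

Numerator: nΣxy − (Σx)(Σy) = 7·1027 − (45)(131) = 1294
Denominator: √[(nΣx²−(Σx)²)(nΣy²−(Σy)²)]
  nΣx²−(Σx)² = 7·395 − 2025 = 740;  nΣy²−(Σy)² = 7·3103 − 17161 = 4560
  √(740·4560) = √3374400 = 1836.9540
r = 1294 / 1836.9540 = 0.7044

0.7044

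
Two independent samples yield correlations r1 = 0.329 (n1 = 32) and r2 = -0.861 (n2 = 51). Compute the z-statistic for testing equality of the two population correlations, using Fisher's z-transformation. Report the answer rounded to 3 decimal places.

Fisher z-transforms: z1 = atanh(0.329) = 0.341706, z2 = atanh(-0.861) = -1.297198; difference d = 1.638904
Var(d) = 1/29 + 1/48 = 0.0344828 + 0.0208333 = 0.0553161
z = d/√Var(d) = 1.638904 / √0.0553161 = 1.638904 / 0.235194 = 6.968

6.968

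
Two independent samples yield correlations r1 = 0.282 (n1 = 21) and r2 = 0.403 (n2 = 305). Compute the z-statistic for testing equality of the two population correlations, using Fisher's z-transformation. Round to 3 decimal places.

Fisher z-transforms: z1 = atanh(0.282) = 0.289854, z2 = atanh(0.403) = 0.427225; difference d = -0.137371
Var(d) = 1/18 + 1/302 = 0.0555556 + 0.0033113 = 0.0588669
z = d/√Var(d) = -0.137371 / √0.0588669 = -0.137371 / 0.242625 = -0.566

-0.566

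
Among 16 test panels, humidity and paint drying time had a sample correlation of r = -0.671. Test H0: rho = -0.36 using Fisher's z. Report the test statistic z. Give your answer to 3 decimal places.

-1.571

Fisher z: atanh(-0.671) = -0.812560, atanh(-0.36) = -0.376886
z = (z_r − z_0)·√(n−3) = (-0.812560 − (-0.376886))·√13 = -0.435674 · 3.605551 = -1.571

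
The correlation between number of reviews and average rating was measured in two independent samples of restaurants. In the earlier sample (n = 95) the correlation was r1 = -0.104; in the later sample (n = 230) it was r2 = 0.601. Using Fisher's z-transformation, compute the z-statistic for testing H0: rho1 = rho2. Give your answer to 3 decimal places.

-6.466

Fisher z-transforms: z1 = atanh(-0.104) = -0.104377, z2 = atanh(0.601) = 0.694711; difference d = -0.799088
Var(d) = 1/92 + 1/227 = 0.0108696 + 0.0044053 = 0.0152749
z = d/√Var(d) = -0.799088 / √0.0152749 = -0.799088 / 0.123592 = -6.466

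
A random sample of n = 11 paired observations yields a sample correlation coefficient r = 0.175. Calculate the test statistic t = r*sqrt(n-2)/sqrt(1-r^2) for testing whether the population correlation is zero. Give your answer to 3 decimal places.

0.533

1 − r² = 1 − 0.030625 = 0.969375;  √(1−r²) = 0.984568
√(n−2) = √9 = 3.000000
t = r·√(n−2)/√(1−r²) = 0.175 · 3.000000 / 0.984568 = 0.533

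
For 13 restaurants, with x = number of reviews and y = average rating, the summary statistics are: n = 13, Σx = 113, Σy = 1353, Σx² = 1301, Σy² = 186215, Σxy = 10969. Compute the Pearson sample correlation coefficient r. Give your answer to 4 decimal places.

-0.2081

Numerator: nΣxy − (Σx)(Σy) = 13·10969 − (113)(1353) = -10292
Denominator: √[(nΣx²−(Σx)²)(nΣy²−(Σy)²)]
  nΣx²−(Σx)² = 13·1301 − 12769 = 4144;  nΣy²−(Σy)² = 13·186215 − 1830609 = 590186
  √(4144·590186) = √2445730784 = 49454.3303
r = -10292 / 49454.3303 = -0.2081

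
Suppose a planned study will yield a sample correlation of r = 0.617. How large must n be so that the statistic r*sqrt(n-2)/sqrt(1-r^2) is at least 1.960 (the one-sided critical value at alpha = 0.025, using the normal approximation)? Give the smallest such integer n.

9

Need r·√(n−2)/√(1−r²) ≥ 1.960
√(n−2) ≥ 1.960·√(1−0.380689) / 0.617 = 1.960·0.786963 / 0.617 = 2.4999
n−2 ≥ 6.2495  ⇒  n ≥ 8.2495
Smallest integer n = 9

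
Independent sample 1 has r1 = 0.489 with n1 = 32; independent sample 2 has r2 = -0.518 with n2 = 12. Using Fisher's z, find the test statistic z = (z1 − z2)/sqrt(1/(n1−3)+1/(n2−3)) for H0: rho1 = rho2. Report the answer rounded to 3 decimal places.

2.905

Fisher z-transforms: z1 = atanh(0.489) = 0.534745, z2 = atanh(-0.518) = -0.573602; difference d = 1.108347
Var(d) = 1/29 + 1/9 = 0.0344828 + 0.1111111 = 0.1455939
z = d/√Var(d) = 1.108347 / √0.1455939 = 1.108347 / 0.381568 = 2.905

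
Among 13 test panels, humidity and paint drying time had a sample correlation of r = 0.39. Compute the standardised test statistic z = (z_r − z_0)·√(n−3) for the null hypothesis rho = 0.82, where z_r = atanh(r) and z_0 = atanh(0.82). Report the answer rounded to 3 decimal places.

-2.356

Fisher z: atanh(0.39) = 0.411800, atanh(0.82) = 1.156817
z = (z_r − z_0)·√(n−3) = (0.411800 − 1.156817)·√10 = -0.745017 · 3.162278 = -2.356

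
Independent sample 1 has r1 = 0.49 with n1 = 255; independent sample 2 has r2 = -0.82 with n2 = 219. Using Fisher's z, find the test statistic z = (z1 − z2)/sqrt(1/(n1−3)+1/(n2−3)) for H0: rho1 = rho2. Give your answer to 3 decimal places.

z1 = atanh(0.49) = 0.536060,  z2 = atanh(-0.82) = -1.156817
SE = √(1/(n1−3) + 1/(n2−3)) = √(1/252 + 1/216) = √(0.0039683 + 0.0046296) = √0.0085979 = 0.092725
z = (z1 − z2)/SE = (0.536060 − (-1.156817)) / 0.092725 = 1.692877 / 0.092725 = 18.257

18.257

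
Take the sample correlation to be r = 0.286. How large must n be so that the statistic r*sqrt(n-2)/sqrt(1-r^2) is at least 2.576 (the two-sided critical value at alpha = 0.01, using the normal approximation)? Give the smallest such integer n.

Need r·√(n−2)/√(1−r²) ≥ 2.576
√(n−2) ≥ 2.576·√(1−0.081796) / 0.286 = 2.576·0.958230 / 0.286 = 8.6308
n−2 ≥ 74.4907  ⇒  n ≥ 76.4907
Smallest integer n = 77

77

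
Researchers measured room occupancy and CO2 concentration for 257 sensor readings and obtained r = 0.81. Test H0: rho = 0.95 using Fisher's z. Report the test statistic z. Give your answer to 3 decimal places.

Fisher z: atanh(0.81) = 1.127029, atanh(0.95) = 1.831781
z = (z_r − z_0)·√(n−3) = (1.127029 − 1.831781)·√254 = -0.704752 · 15.937377 = -11.232

-11.232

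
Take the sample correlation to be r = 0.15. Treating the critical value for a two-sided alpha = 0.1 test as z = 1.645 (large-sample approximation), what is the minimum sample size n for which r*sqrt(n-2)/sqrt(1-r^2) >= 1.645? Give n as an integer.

120

r√(n−2)/√(1−r²) ≥ 1.645  ⇔  n−2 ≥ (1.645)²·(1−r²)/r²
(1−r²)/r² = (1−0.0225)/0.0225 = 43.4444
n ≥ 2 + 2.706025·43.4444 = 2 + 117.5616 = 119.5616
⌈119.5616⌉ = 120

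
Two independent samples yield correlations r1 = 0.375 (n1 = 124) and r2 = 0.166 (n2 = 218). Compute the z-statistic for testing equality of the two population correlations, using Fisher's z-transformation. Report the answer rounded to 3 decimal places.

z1 = atanh(0.375) = 0.394229,  z2 = atanh(0.166) = 0.167550
SE = √(1/(n1−3) + 1/(n2−3)) = √(1/121 + 1/215) = √(0.0082645 + 0.0046512) = √0.0129157 = 0.113647
z = (z1 − z2)/SE = (0.394229 − 0.167550) / 0.113647 = 0.226679 / 0.113647 = 1.995

1.995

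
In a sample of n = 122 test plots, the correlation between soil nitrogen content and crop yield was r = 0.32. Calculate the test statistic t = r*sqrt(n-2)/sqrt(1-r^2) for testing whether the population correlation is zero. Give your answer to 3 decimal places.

3.700

t = r·√(n−2) / √(1−r²) with r = 0.32, n = 122
  = 0.32·√120 / √(1 − 0.1024)
  = 0.32·10.954451 / 0.947418
  = 3.505424 / 0.947418 = 3.700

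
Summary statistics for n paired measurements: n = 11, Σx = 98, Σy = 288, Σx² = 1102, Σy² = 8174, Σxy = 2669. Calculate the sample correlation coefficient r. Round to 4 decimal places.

S_xy = nΣxy − ΣxΣy = 11·2669 − 98·288 = 29359 − 28224 = 1135
S_xx = nΣx² − (Σx)² = 11·1102 − 98² = 12122 − 9604 = 2518
S_yy = nΣy² − (Σy)² = 11·8174 − 288² = 89914 − 82944 = 6970
r = S_xy / √(S_xx·S_yy) = 1135 / √(2518·6970) = 1135 / √17550460 = 1135 / 4189.3269 = 0.2709

0.2709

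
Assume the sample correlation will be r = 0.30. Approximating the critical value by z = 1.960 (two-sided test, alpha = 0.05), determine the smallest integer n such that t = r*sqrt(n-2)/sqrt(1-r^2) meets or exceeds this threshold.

Need r·√(n−2)/√(1−r²) ≥ 1.960
√(n−2) ≥ 1.960·√(1−0.0900) / 0.30 = 1.960·0.953939 / 0.30 = 6.2324
n−2 ≥ 38.8428  ⇒  n ≥ 40.8428
Smallest integer n = 41

41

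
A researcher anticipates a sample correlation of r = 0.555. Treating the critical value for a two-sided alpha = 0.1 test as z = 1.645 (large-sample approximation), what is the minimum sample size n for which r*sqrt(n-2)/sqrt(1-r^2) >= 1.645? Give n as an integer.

Need r·√(n−2)/√(1−r²) ≥ 1.645
√(n−2) ≥ 1.645·√(1−0.308025) / 0.555 = 1.645·0.831850 / 0.555 = 2.4656
n−2 ≥ 6.0792  ⇒  n ≥ 8.0792
Smallest integer n = 9

9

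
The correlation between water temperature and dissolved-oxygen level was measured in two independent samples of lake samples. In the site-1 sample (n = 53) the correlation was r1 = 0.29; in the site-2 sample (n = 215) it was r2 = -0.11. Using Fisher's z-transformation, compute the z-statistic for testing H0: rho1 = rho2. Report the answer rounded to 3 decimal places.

z1 = atanh(0.29) = 0.298566,  z2 = atanh(-0.11) = -0.110447
SE = √(1/(n1−3) + 1/(n2−3)) = √(1/50 + 1/212) = √(0.0200000 + 0.0047170) = √0.0247170 = 0.157216
z = (z1 − z2)/SE = (0.298566 − (-0.110447)) / 0.157216 = 0.409013 / 0.157216 = 2.602

2.602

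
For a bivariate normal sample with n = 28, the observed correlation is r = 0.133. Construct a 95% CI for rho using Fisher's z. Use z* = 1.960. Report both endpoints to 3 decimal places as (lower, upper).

(-0.253, 0.482)

z_r = atanh(0.133) = 0.133793;  SE = 1/√(n−3) = 1/√25 = 0.200000
z-limits: 0.133793 ± 1.960·0.200000 = 0.133793 ± 0.392000 = [-0.258207, 0.525793]
ρ-limits: (tanh -0.258207, tanh 0.525793) = (-0.253, 0.482)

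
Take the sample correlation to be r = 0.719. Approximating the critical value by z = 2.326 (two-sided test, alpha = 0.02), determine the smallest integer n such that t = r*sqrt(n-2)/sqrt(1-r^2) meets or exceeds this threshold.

r√(n−2)/√(1−r²) ≥ 2.326  ⇔  n−2 ≥ (2.326)²·(1−r²)/r²
(1−r²)/r² = (1−0.516961)/0.516961 = 0.9344
n ≥ 2 + 5.410276·0.9344 = 2 + 5.0554 = 7.0554
⌈7.0554⌉ = 8

8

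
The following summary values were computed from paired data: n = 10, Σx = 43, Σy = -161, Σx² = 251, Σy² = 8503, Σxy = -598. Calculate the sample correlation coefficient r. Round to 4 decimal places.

0.1509

Numerator: nΣxy − (Σx)(Σy) = 10·(-598) − (43)(-161) = 943
Denominator: √[(nΣx²−(Σx)²)(nΣy²−(Σy)²)]
  nΣx²−(Σx)² = 10·251 − 1849 = 661;  nΣy²−(Σy)² = 10·8503 − 25921 = 59109
  √(661·59109) = √39071049 = 6250.6839
r = 943 / 6250.6839 = 0.1509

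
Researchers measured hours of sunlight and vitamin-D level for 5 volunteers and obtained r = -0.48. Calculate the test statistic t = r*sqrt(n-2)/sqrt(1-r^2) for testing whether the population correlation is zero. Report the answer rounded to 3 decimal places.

t = r·√(n−2) / √(1−r²) with r = -0.48, n = 5
  = -0.48·√3 / √(1 − 0.2304)
  = -0.48·1.732051 / 0.877268
  = -0.831384 / 0.877268 = -0.948

-0.948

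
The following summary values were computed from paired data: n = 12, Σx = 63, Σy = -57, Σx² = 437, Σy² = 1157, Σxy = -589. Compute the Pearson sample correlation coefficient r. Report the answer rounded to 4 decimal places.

S_xy = nΣxy − ΣxΣy = 12·(-589) − 63·(-57) = -7068 − (-3591) = -3477
S_xx = nΣx² − (Σx)² = 12·437 − 63² = 5244 − 3969 = 1275
S_yy = nΣy² − (Σy)² = 12·1157 − (-57)² = 13884 − 3249 = 10635
r = S_xy / √(S_xx·S_yy) = -3477 / √(1275·10635) = -3477 / √13559625 = -3477 / 3682.3396 = -0.9442

-0.9442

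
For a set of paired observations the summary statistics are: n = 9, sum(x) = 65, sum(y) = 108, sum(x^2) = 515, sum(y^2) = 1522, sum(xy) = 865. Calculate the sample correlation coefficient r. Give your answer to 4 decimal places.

0.8377

S_xy = nΣxy − ΣxΣy = 9·865 − 65·108 = 7785 − 7020 = 765
S_xx = nΣx² − (Σx)² = 9·515 − 65² = 4635 − 4225 = 410
S_yy = nΣy² − (Σy)² = 9·1522 − 108² = 13698 − 11664 = 2034
r = S_xy / √(S_xx·S_yy) = 765 / √(410·2034) = 765 / √833940 = 765 / 913.2032 = 0.8377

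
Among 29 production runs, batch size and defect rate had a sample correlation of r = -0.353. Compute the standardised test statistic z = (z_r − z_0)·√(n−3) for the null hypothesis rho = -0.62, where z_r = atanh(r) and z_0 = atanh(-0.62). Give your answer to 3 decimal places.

z_r = atanh(-0.353) = -0.368867,  z_0 = atanh(-0.62) = -0.725005
SE = 1/√(n−3) = 1/√26 = 0.196116
z = (z_r − z_0)/SE = (-0.368867 − (-0.725005)) / 0.196116 = 0.356138 / 0.196116 = 1.816

1.816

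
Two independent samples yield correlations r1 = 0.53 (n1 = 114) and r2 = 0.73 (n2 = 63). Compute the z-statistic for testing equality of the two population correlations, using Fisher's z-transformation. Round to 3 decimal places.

-2.113

Fisher z-transforms: z1 = atanh(0.53) = 0.590145, z2 = atanh(0.73) = 0.928727; difference d = -0.338582
Var(d) = 1/111 + 1/60 = 0.0090090 + 0.0166667 = 0.0256757
z = d/√Var(d) = -0.338582 / √0.0256757 = -0.338582 / 0.160236 = -2.113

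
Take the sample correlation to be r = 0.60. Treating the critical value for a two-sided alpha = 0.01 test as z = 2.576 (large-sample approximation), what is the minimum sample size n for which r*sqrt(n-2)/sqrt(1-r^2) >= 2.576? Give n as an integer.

r√(n−2)/√(1−r²) ≥ 2.576  ⇔  n−2 ≥ (2.576)²·(1−r²)/r²
(1−r²)/r² = (1−0.3600)/0.3600 = 1.7778
n ≥ 2 + 6.635776·1.7778 = 2 + 11.7971 = 13.7971
⌈13.7971⌉ = 14

14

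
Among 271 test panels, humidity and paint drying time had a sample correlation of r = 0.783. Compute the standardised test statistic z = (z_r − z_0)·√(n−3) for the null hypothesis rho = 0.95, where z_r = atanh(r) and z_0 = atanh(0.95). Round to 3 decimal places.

z_r = atanh(0.783) = 1.053078,  z_0 = atanh(0.95) = 1.831781
SE = 1/√(n−3) = 1/√268 = 0.061085
z = (z_r − z_0)/SE = (1.053078 − 1.831781) / 0.061085 = -0.778703 / 0.061085 = -12.748

-12.748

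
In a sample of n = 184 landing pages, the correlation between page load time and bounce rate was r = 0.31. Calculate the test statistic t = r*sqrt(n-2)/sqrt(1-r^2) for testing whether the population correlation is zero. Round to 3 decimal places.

4.399

t = r·√(n−2) / √(1−r²) with r = 0.31, n = 184
  = 0.31·√182 / √(1 − 0.0961)
  = 0.31·13.490738 / 0.950737
  = 4.182129 / 0.950737 = 4.399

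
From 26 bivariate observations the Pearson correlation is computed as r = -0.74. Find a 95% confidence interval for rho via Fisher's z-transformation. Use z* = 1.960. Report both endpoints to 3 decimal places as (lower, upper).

(-0.876, -0.494)

z_r = atanh(-0.74) = -0.950479;  SE = 1/√(n−3) = 1/√23 = 0.208514
z-limits: -0.950479 ± 1.960·0.208514 = -0.950479 ± 0.408687 = [-1.359166, -0.541792]
ρ-limits: (tanh -1.359166, tanh -0.541792) = (-0.876, -0.494)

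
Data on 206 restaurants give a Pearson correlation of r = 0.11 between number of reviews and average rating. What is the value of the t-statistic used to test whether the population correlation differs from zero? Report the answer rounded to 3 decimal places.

t = r·√(n−2) / √(1−r²) with r = 0.11, n = 206
  = 0.11·√204 / √(1 − 0.0121)
  = 0.11·14.282857 / 0.993932
  = 1.571114 / 0.993932 = 1.581

1.581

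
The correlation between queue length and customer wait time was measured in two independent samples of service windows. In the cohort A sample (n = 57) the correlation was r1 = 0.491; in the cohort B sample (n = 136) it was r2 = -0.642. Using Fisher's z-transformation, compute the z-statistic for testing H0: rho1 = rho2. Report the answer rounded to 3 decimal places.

Fisher z-transforms: z1 = atanh(0.491) = 0.537377, z2 = atanh(-0.642) = -0.761569; difference d = 1.298946
Var(d) = 1/54 + 1/133 = 0.0185185 + 0.0075188 = 0.0260373
z = d/√Var(d) = 1.298946 / √0.0260373 = 1.298946 / 0.161361 = 8.050

8.050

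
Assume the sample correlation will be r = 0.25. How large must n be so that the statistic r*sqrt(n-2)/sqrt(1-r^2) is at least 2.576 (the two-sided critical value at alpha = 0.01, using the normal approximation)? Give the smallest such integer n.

102

r√(n−2)/√(1−r²) ≥ 2.576  ⇔  n−2 ≥ (2.576)²·(1−r²)/r²
(1−r²)/r² = (1−0.0625)/0.0625 = 15.0000
n ≥ 2 + 6.635776·15.0000 = 2 + 99.5366 = 101.5366
⌈101.5366⌉ = 102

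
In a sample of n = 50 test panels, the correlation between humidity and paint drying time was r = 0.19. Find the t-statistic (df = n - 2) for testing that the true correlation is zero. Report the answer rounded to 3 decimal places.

1.341

1 − r² = 1 − 0.0361 = 0.9639;  √(1−r²) = 0.981784
√(n−2) = √48 = 6.928203
t = r·√(n−2)/√(1−r²) = 0.19 · 6.928203 / 0.981784 = 1.341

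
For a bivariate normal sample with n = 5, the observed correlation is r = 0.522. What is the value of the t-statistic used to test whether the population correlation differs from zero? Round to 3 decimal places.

1 − r² = 1 − 0.272484 = 0.727516;  √(1−r²) = 0.852945
√(n−2) = √3 = 1.732051
t = r·√(n−2)/√(1−r²) = 0.522 · 1.732051 / 0.852945 = 1.060

1.060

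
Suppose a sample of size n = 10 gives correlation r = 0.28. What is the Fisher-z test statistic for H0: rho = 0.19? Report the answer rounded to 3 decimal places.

0.252

z_r = atanh(0.28) = 0.287682,  z_0 = atanh(0.19) = 0.192337
SE = 1/√(n−3) = 1/√7 = 0.377964
z = (z_r − z_0)/SE = (0.287682 − 0.192337) / 0.377964 = 0.095345 / 0.377964 = 0.252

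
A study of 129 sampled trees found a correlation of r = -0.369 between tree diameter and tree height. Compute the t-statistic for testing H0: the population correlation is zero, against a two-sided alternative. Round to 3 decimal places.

-4.474

1 − r² = 1 − 0.136161 = 0.863839;  √(1−r²) = 0.929429
√(n−2) = √127 = 11.269428
t = r·√(n−2)/√(1−r²) = -0.369 · 11.269428 / 0.929429 = -4.474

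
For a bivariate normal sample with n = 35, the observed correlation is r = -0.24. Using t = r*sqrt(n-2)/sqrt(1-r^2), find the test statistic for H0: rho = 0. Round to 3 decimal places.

1 − r² = 1 − 0.0576 = 0.9424;  √(1−r²) = 0.970773
√(n−2) = √33 = 5.744563
t = r·√(n−2)/√(1−r²) = -0.24 · 5.744563 / 0.970773 = -1.420

-1.420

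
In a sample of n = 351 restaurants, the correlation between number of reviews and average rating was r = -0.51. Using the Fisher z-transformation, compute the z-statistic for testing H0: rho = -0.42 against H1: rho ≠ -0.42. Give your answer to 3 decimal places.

-2.146

z_r = atanh(-0.51) = -0.562730,  z_0 = atanh(-0.42) = -0.447692
SE = 1/√(n−3) = 1/√348 = 0.053606
z = (z_r − z_0)/SE = (-0.562730 − (-0.447692)) / 0.053606 = -0.115038 / 0.053606 = -2.146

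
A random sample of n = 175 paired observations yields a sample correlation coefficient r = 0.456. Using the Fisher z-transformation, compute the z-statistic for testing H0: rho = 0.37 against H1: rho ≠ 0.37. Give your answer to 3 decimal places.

1.362

Fisher z: atanh(0.456) = 0.492249, atanh(0.37) = 0.388423
z = (z_r − z_0)·√(n−3) = (0.492249 − 0.388423)·√172 = 0.103826 · 13.114877 = 1.362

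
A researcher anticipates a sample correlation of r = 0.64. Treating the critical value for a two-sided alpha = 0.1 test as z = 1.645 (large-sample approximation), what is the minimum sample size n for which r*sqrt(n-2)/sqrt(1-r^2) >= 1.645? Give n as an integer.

r√(n−2)/√(1−r²) ≥ 1.645  ⇔  n−2 ≥ (1.645)²·(1−r²)/r²
(1−r²)/r² = (1−0.4096)/0.4096 = 1.4414
n ≥ 2 + 2.706025·1.4414 = 2 + 3.9005 = 5.9005
⌈5.9005⌉ = 6

6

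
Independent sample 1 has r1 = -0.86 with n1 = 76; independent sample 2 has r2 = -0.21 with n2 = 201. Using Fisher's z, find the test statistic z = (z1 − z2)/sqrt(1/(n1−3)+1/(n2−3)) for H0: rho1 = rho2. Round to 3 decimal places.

Fisher z-transforms: z1 = atanh(-0.86) = -1.293345, z2 = atanh(-0.21) = -0.213171; difference d = -1.080174
Var(d) = 1/73 + 1/198 = 0.0136986 + 0.0050505 = 0.0187491
z = d/√Var(d) = -1.080174 / √0.0187491 = -1.080174 / 0.136927 = -7.889

-7.889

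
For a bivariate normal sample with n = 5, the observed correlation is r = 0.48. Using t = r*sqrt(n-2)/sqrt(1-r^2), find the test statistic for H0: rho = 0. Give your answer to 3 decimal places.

0.948

t = r·√(n−2) / √(1−r²) with r = 0.48, n = 5
  = 0.48·√3 / √(1 − 0.2304)
  = 0.48·1.732051 / 0.877268
  = 0.831384 / 0.877268 = 0.948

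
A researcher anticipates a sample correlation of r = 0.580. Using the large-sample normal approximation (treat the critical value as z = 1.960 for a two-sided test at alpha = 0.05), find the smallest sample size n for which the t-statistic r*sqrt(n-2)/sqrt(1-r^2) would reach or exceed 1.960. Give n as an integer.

Need r·√(n−2)/√(1−r²) ≥ 1.960
√(n−2) ≥ 1.960·√(1−0.336400) / 0.580 = 1.960·0.814616 / 0.580 = 2.7528
n−2 ≥ 7.5779  ⇒  n ≥ 9.5779
Smallest integer n = 10

10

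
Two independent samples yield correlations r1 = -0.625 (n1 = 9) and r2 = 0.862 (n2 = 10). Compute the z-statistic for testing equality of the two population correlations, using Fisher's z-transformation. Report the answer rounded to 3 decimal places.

z1 = atanh(-0.625) = -0.733169,  z2 = atanh(0.862) = 1.301076
SE = √(1/(n1−3) + 1/(n2−3)) = √(1/6 + 1/7) = √(0.1666667 + 0.1428571) = √0.3095238 = 0.556349
z = (z1 − z2)/SE = (-0.733169 − 1.301076) / 0.556349 = -2.034245 / 0.556349 = -3.656

-3.656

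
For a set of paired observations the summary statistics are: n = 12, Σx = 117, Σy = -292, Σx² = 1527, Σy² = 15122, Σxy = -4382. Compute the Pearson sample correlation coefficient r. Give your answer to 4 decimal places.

S_xy = nΣxy − ΣxΣy = 12·(-4382) − 117·(-292) = -52584 − (-34164) = -18420
S_xx = nΣx² − (Σx)² = 12·1527 − 117² = 18324 − 13689 = 4635
S_yy = nΣy² − (Σy)² = 12·15122 − (-292)² = 181464 − 85264 = 96200
r = S_xy / √(S_xx·S_yy) = -18420 / √(4635·96200) = -18420 / √445887000 = -18420 / 21116.0366 = -0.8723

-0.8723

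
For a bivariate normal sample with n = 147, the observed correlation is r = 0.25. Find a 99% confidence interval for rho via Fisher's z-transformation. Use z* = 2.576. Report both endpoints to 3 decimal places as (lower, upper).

Fisher z: z_r = atanh(r) = ½·ln((1+0.25)/(1−0.25)) = 0.255413
SE(z) = 1/√(n−3) = 1/√144 = 0.083333
99% ⇒ z* = 2.576; margin = 2.576·0.083333 = 0.214666
CI on z-scale: (0.040747, 0.470079)
Back-transform: tanh(0.040747) = 0.040724, tanh(0.470079) = 0.438263

(0.041, 0.438)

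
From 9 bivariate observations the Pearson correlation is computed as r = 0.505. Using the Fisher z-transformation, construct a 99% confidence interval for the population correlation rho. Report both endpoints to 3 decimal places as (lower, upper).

Fisher z: z_r = atanh(r) = ½·ln((1+0.505)/(1−0.505)) = 0.555995
SE(z) = 1/√(n−3) = 1/√6 = 0.408248
99% ⇒ z* = 2.576; margin = 2.576·0.408248 = 1.051647
CI on z-scale: (-0.495652, 1.607642)
Back-transform: tanh(-0.495652) = -0.458691, tanh(1.607642) = 0.922811

(-0.459, 0.923)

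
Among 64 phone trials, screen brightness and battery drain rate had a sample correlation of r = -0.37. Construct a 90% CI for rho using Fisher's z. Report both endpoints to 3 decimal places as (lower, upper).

(-0.536, -0.176)

z_r = atanh(-0.37) = -0.388423;  SE = 1/√(n−3) = 1/√61 = 0.128037
z-limits: -0.388423 ± 1.645·0.128037 = -0.388423 ± 0.210621 = [-0.599044, -0.177802]
ρ-limits: (tanh -0.599044, tanh -0.177802) = (-0.536, -0.176)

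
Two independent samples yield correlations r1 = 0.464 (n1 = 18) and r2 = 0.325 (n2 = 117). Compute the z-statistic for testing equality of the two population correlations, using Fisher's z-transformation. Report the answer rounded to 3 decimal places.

0.601

z1 = atanh(0.464) = 0.502397,  z2 = atanh(0.325) = 0.337228
SE = √(1/(n1−3) + 1/(n2−3)) = √(1/15 + 1/114) = √(0.0666667 + 0.0087719) = √0.0754386 = 0.274661
z = (z1 − z2)/SE = (0.502397 − 0.337228) / 0.274661 = 0.165169 / 0.274661 = 0.601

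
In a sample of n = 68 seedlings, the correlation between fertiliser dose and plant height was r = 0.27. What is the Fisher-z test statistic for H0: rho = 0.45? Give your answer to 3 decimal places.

z_r = atanh(0.27) = 0.276864,  z_0 = atanh(0.45) = 0.484700
SE = 1/√(n−3) = 1/√65 = 0.124035
z = (z_r − z_0)/SE = (0.276864 − 0.484700) / 0.124035 = -0.207836 / 0.124035 = -1.676

-1.676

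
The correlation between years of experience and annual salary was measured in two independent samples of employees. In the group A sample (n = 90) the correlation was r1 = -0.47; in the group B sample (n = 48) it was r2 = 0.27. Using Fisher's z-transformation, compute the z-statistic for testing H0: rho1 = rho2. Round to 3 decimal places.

Fisher z-transforms: z1 = atanh(-0.47) = -0.510070, z2 = atanh(0.27) = 0.276864; difference d = -0.786934
Var(d) = 1/87 + 1/45 = 0.0114943 + 0.0222222 = 0.0337165
z = d/√Var(d) = -0.786934 / √0.0337165 = -0.786934 / 0.183621 = -4.286

-4.286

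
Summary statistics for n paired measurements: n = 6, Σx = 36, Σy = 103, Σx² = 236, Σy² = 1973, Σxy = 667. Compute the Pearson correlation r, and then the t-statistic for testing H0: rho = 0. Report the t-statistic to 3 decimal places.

2.380

S_xy = nΣxy − ΣxΣy = 6·667 − 36·103 = 4002 − 3708 = 294
S_xx = nΣx² − (Σx)² = 6·236 − 36² = 1416 − 1296 = 120
S_yy = nΣy² − (Σy)² = 6·1973 − 103² = 11838 − 10609 = 1229
r = S_xy / √(S_xx·S_yy) = 294 / √(120·1229) = 294 / √147480 = 294 / 384.0312 = 0.7656
t = r·√(n−2)/√(1−r²) = 0.7656·√4 / √(1−0.586143) = 1.531200 / 0.643317 = 2.380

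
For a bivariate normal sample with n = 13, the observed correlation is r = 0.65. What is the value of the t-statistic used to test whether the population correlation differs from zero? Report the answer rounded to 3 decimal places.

2.837

1 − r² = 1 − 0.4225 = 0.5775;  √(1−r²) = 0.759934
√(n−2) = √11 = 3.316625
t = r·√(n−2)/√(1−r²) = 0.65 · 3.316625 / 0.759934 = 2.837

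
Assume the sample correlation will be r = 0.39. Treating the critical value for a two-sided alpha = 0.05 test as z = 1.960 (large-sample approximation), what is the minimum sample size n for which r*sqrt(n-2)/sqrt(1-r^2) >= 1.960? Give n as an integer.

24

r√(n−2)/√(1−r²) ≥ 1.960  ⇔  n−2 ≥ (1.960)²·(1−r²)/r²
(1−r²)/r² = (1−0.1521)/0.1521 = 5.5746
n ≥ 2 + 3.8416·5.5746 = 2 + 21.4154 = 23.4154
⌈23.4154⌉ = 24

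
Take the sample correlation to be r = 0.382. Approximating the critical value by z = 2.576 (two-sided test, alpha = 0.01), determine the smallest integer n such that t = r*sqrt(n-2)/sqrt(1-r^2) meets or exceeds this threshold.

Need r·√(n−2)/√(1−r²) ≥ 2.576
√(n−2) ≥ 2.576·√(1−0.145924) / 0.382 = 2.576·0.924162 / 0.382 = 6.2320
n−2 ≥ 38.8378  ⇒  n ≥ 40.8378
Smallest integer n = 41

41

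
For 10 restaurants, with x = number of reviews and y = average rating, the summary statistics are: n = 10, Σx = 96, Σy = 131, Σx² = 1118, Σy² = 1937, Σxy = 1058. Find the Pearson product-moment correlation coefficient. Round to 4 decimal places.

Numerator: nΣxy − (Σx)(Σy) = 10·1058 − (96)(131) = -1996
Denominator: √[(nΣx²−(Σx)²)(nΣy²−(Σy)²)]
  nΣx²−(Σx)² = 10·1118 − 9216 = 1964;  nΣy²−(Σy)² = 10·1937 − 17161 = 2209
  √(1964·2209) = √4338476 = 2082.9009
r = -1996 / 2082.9009 = -0.9583

-0.9583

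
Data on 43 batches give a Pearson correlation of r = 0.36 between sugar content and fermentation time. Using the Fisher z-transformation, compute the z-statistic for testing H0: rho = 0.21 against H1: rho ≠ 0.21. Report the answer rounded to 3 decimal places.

1.035

Fisher z: atanh(0.36) = 0.376886, atanh(0.21) = 0.213171
z = (z_r − z_0)·√(n−3) = (0.376886 − 0.213171)·√40 = 0.163715 · 6.324555 = 1.035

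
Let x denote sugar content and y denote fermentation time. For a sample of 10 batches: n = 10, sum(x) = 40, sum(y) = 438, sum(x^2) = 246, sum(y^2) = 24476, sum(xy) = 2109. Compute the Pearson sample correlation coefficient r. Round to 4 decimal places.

Numerator: nΣxy − (Σx)(Σy) = 10·2109 − (40)(438) = 3570
Denominator: √[(nΣx²−(Σx)²)(nΣy²−(Σy)²)]
  nΣx²−(Σx)² = 10·246 − 1600 = 860;  nΣy²−(Σy)² = 10·24476 − 191844 = 52916
  √(860·52916) = √45507760 = 6745.9440
r = 3570 / 6745.9440 = 0.5292

0.5292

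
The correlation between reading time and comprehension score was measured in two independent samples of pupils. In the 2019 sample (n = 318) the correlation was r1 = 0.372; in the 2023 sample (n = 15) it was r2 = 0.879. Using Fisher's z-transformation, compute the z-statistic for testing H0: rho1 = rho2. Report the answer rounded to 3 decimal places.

-3.334

Fisher z-transforms: z1 = atanh(0.372) = 0.390742, z2 = atanh(0.879) = 1.371352; difference d = -0.980610
Var(d) = 1/315 + 1/12 = 0.0031746 + 0.0833333 = 0.0865079
z = d/√Var(d) = -0.980610 / √0.0865079 = -0.980610 / 0.294122 = -3.334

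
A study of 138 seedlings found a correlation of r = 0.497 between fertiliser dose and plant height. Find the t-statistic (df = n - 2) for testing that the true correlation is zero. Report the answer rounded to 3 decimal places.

t = r·√(n−2) / √(1−r²) with r = 0.497, n = 138
  = 0.497·√136 / √(1 − 0.247009)
  = 0.497·11.661904 / 0.867751
  = 5.795966 / 0.867751 = 6.679

6.679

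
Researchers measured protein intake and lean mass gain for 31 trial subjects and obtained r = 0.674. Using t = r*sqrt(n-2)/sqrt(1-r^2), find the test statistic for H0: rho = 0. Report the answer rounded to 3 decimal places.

1 − r² = 1 − 0.454276 = 0.545724;  √(1−r²) = 0.738731
√(n−2) = √29 = 5.385165
t = r·√(n−2)/√(1−r²) = 0.674 · 5.385165 / 0.738731 = 4.913

4.913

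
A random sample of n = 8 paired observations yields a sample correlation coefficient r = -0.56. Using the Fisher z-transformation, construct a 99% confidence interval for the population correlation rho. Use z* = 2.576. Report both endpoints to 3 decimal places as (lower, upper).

Fisher z: z_r = atanh(r) = ½·ln((1+(-0.56))/(1−(-0.56))) = -0.632833
SE(z) = 1/√(n−3) = 1/√5 = 0.447214
99% ⇒ z* = 2.576; margin = 2.576·0.447214 = 1.152023
CI on z-scale: (-1.784856, 0.519190)
Back-transform: tanh(-1.784856) = -0.945215, tanh(0.519190) = 0.477075

(-0.945, 0.477)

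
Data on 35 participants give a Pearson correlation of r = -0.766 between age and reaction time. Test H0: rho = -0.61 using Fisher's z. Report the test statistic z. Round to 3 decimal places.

-1.706

Fisher z: atanh(-0.766) = -1.010576, atanh(-0.61) = -0.708921
z = (z_r − z_0)·√(n−3) = (-1.010576 − (-0.708921))·√32 = -0.301655 · 5.656854 = -1.706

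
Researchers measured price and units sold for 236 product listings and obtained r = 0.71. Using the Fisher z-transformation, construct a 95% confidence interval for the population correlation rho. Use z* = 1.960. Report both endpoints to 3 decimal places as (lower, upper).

z_r = atanh(0.71) = 0.887184;  SE = 1/√(n−3) = 1/√233 = 0.065512
z-limits: 0.887184 ± 1.960·0.065512 = 0.887184 ± 0.128404 = [0.758780, 1.015588]
ρ-limits: (tanh 0.758780, tanh 1.015588) = (0.640, 0.768)

(0.640, 0.768)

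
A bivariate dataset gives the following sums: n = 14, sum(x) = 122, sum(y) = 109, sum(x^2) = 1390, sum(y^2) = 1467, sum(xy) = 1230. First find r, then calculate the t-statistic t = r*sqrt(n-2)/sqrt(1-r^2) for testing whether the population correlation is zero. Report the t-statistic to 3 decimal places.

2.760

Numerator: nΣxy − (Σx)(Σy) = 14·1230 − (122)(109) = 3922
Denominator: √[(nΣx²−(Σx)²)(nΣy²−(Σy)²)]
  nΣx²−(Σx)² = 14·1390 − 14884 = 4576;  nΣy²−(Σy)² = 14·1467 − 11881 = 8657
  √(4576·8657) = √39614432 = 6293.9997
r = 3922 / 6293.9997 = 0.6231
t = r·√(n−2)/√(1−r²) = 0.6231·√12 / √(1−0.388254) = 2.158482 / 0.782142 = 2.760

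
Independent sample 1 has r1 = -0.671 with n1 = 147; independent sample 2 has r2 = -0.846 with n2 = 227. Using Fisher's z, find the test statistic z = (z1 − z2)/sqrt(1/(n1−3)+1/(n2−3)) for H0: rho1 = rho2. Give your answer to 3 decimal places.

4.020

Fisher z-transforms: z1 = atanh(-0.671) = -0.812560, z2 = atanh(-0.846) = -1.241912; difference d = 0.429352
Var(d) = 1/144 + 1/224 = 0.0069444 + 0.0044643 = 0.0114087
z = d/√Var(d) = 0.429352 / √0.0114087 = 0.429352 / 0.106812 = 4.020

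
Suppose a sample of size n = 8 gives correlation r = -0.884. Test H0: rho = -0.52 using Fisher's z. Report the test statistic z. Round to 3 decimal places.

Fisher z: atanh(-0.884) = -1.393781, atanh(-0.52) = -0.576340
z = (z_r − z_0)·√(n−3) = (-1.393781 − (-0.576340))·√5 = -0.817441 · 2.236068 = -1.828

-1.828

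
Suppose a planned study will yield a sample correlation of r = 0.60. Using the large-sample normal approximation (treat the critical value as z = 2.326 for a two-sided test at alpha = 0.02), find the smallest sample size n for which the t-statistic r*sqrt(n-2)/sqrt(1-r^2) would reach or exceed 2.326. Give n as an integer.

12

r√(n−2)/√(1−r²) ≥ 2.326  ⇔  n−2 ≥ (2.326)²·(1−r²)/r²
(1−r²)/r² = (1−0.3600)/0.3600 = 1.7778
n ≥ 2 + 5.410276·1.7778 = 2 + 9.6184 = 11.6184
⌈11.6184⌉ = 12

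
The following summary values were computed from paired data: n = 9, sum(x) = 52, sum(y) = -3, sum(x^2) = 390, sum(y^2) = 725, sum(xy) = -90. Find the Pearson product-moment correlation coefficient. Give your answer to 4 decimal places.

S_xy = nΣxy − ΣxΣy = 9·(-90) − 52·(-3) = -810 − (-156) = -654
S_xx = nΣx² − (Σx)² = 9·390 − 52² = 3510 − 2704 = 806
S_yy = nΣy² − (Σy)² = 9·725 − (-3)² = 6525 − 9 = 6516
r = S_xy / √(S_xx·S_yy) = -654 / √(806·6516) = -654 / √5251896 = -654 / 2291.7016 = -0.2854

-0.2854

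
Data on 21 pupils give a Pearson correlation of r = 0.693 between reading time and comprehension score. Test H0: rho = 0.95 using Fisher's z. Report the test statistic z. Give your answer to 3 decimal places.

z_r = atanh(0.693) = 0.853705,  z_0 = atanh(0.95) = 1.831781
SE = 1/√(n−3) = 1/√18 = 0.235702
z = (z_r − z_0)/SE = (0.853705 − 1.831781) / 0.235702 = -0.978076 / 0.235702 = -4.150

-4.150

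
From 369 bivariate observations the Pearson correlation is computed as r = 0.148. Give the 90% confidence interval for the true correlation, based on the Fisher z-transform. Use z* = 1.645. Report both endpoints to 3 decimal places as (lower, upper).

z_r = atanh(0.148) = 0.149095;  SE = 1/√(n−3) = 1/√366 = 0.052271
z-limits: 0.149095 ± 1.645·0.052271 = 0.149095 ± 0.085986 = [0.063109, 0.235081]
ρ-limits: (tanh 0.063109, tanh 0.235081) = (0.063, 0.231)

(0.063, 0.231)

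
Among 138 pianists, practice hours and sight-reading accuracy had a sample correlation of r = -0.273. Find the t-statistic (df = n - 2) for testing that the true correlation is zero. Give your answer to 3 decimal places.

-3.309

t = r·√(n−2) / √(1−r²) with r = -0.273, n = 138
  = -0.273·√136 / √(1 − 0.074529)
  = -0.273·11.661904 / 0.962014
  = -3.183700 / 0.962014 = -3.309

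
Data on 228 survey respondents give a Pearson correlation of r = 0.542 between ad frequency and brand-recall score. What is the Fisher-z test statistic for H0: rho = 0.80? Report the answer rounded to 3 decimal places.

-7.374

Fisher z: atanh(0.542) = 0.606983, atanh(0.80) = 1.098612
z = (z_r − z_0)·√(n−3) = (0.606983 − 1.098612)·√225 = -0.491629 · 15.000000 = -7.374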